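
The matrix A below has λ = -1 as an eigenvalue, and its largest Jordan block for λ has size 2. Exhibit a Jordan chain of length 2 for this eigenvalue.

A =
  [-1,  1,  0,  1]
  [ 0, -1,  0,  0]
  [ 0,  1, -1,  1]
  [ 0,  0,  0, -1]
A Jordan chain for λ = -1 of length 2:
v_1 = (1, 0, 1, 0)ᵀ
v_2 = (0, 1, 0, 0)ᵀ

Let N = A − (-1)·I. We want v_2 with N^2 v_2 = 0 but N^1 v_2 ≠ 0; then v_{j-1} := N · v_j for j = 2, …, 2.

Pick v_2 = (0, 1, 0, 0)ᵀ.
Then v_1 = N · v_2 = (1, 0, 1, 0)ᵀ.

Sanity check: (A − (-1)·I) v_1 = (0, 0, 0, 0)ᵀ = 0. ✓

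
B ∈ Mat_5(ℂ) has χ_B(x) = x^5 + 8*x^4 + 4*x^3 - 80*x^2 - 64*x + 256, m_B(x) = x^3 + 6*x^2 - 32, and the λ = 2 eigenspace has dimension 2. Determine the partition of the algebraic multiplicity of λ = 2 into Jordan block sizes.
Block sizes for λ = 2: [1, 1]

Step 1 — from the characteristic polynomial, algebraic multiplicity of λ = 2 is 2. From dim ker(B − (2)·I) = 2, there are exactly 2 Jordan blocks for λ = 2.
Step 2 — from the minimal polynomial, the factor (x − 2) tells us the largest block for λ = 2 has size 1.
Step 3 — with total size 2, 2 blocks, and largest block 1, the block sizes (in nonincreasing order) are [1, 1].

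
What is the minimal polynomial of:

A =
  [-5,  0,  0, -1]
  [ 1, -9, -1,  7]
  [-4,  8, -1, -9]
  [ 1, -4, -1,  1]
x^4 + 14*x^3 + 72*x^2 + 162*x + 135

The characteristic polynomial is χ_A(x) = (x + 3)^3*(x + 5), so the eigenvalues are known. The minimal polynomial is
  m_A(x) = Π_λ (x − λ)^{k_λ}
where k_λ is the size of the *largest* Jordan block for λ (equivalently, the smallest k with (A − λI)^k v = 0 for every generalised eigenvector v of λ).

  λ = -5: largest Jordan block has size 1, contributing (x + 5)
  λ = -3: largest Jordan block has size 3, contributing (x + 3)^3

So m_A(x) = (x + 3)^3*(x + 5) = x^4 + 14*x^3 + 72*x^2 + 162*x + 135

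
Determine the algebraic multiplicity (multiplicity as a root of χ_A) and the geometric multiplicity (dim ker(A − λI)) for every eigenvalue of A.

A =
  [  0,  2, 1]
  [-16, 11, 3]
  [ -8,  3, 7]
λ = 6: alg = 3, geom = 1

Step 1 — factor the characteristic polynomial to read off the algebraic multiplicities:
  χ_A(x) = (x - 6)^3

Step 2 — compute geometric multiplicities via the rank-nullity identity g(λ) = n − rank(A − λI):
  rank(A − (6)·I) = 2, so dim ker(A − (6)·I) = n − 2 = 1

Summary:
  λ = 6: algebraic multiplicity = 3, geometric multiplicity = 1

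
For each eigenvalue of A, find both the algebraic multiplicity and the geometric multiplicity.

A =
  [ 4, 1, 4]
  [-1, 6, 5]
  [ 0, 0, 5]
λ = 5: alg = 3, geom = 1

Step 1 — factor the characteristic polynomial to read off the algebraic multiplicities:
  χ_A(x) = (x - 5)^3

Step 2 — compute geometric multiplicities via the rank-nullity identity g(λ) = n − rank(A − λI):
  rank(A − (5)·I) = 2, so dim ker(A − (5)·I) = n − 2 = 1

Summary:
  λ = 5: algebraic multiplicity = 3, geometric multiplicity = 1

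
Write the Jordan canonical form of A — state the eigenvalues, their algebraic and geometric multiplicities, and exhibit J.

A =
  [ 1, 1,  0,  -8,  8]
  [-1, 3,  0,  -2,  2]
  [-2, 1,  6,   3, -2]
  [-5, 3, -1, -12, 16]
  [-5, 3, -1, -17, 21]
J_2(2) ⊕ J_2(5) ⊕ J_1(5)

The characteristic polynomial is
  det(x·I − A) = x^5 - 19*x^4 + 139*x^3 - 485*x^2 + 800*x - 500 = (x - 5)^3*(x - 2)^2

Eigenvalues and multiplicities (the geometric multiplicity of λ is n − rank(A − λI), which equals the number of Jordan blocks for λ):
  λ = 2: algebraic multiplicity = 2, geometric multiplicity = 1
  λ = 5: algebraic multiplicity = 3, geometric multiplicity = 2

Determining the block sizes for each eigenvalue:
  λ = 2: one block (gm = 1), so the single block has size am = 2 → block sizes [2]
  λ = 5: 2 blocks summing to 3 forces exactly one block of size 2 and the rest size 1 → block sizes [2, 1]

Assembling the blocks gives a Jordan form
J =
  [2, 1, 0, 0, 0]
  [0, 2, 0, 0, 0]
  [0, 0, 5, 1, 0]
  [0, 0, 0, 5, 0]
  [0, 0, 0, 0, 5]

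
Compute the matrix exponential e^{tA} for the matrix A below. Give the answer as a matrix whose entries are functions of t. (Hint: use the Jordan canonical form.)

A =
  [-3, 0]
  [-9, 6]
e^{tA} =
  [exp(-3*t), 0]
  [-exp(6*t) + exp(-3*t), exp(6*t)]

Strategy: write A = P · J · P⁻¹ where J is a Jordan canonical form, so e^{tA} = P · e^{tJ} · P⁻¹, and e^{tJ} can be computed block-by-block.

A has Jordan form
J =
  [-3, 0]
  [ 0, 6]
(up to reordering of blocks).

Per-block formulas:
  For a 1×1 block at λ = 6: exp(t · [6]) = [e^(6t)].
  For a 1×1 block at λ = -3: exp(t · [-3]) = [e^(-3t)].

After assembling e^{tJ} and conjugating by P, we get:

e^{tA} =
  [exp(-3*t), 0]
  [-exp(6*t) + exp(-3*t), exp(6*t)]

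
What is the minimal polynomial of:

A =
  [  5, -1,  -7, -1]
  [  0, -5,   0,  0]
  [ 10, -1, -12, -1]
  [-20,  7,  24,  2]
x^3 + 5*x^2

The characteristic polynomial is χ_A(x) = x^2*(x + 5)^2, so the eigenvalues are known. The minimal polynomial is
  m_A(x) = Π_λ (x − λ)^{k_λ}
where k_λ is the size of the *largest* Jordan block for λ (equivalently, the smallest k with (A − λI)^k v = 0 for every generalised eigenvector v of λ).

  λ = -5: largest Jordan block has size 1, contributing (x + 5)
  λ = 0: largest Jordan block has size 2, contributing (x − 0)^2

So m_A(x) = x^2*(x + 5) = x^3 + 5*x^2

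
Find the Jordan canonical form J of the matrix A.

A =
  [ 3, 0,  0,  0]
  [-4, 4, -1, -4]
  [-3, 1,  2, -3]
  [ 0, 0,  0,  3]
J_3(3) ⊕ J_1(3)

The characteristic polynomial is
  det(x·I − A) = x^4 - 12*x^3 + 54*x^2 - 108*x + 81 = (x - 3)^4

Eigenvalues and multiplicities (the geometric multiplicity of λ is n − rank(A − λI), which equals the number of Jordan blocks for λ):
  λ = 3: algebraic multiplicity = 4, geometric multiplicity = 2

Determining the block sizes for each eigenvalue:
  λ = 3: with am = 4 and gm = 2, the partition is not yet determined (e.g. several partitions of 4 into 2 parts exist). Let N = A − (3)·I. Computing rank(N^1) = 2, rank(N^2) = 1, rank(N^3) = 0; the number of blocks of size ≥ j is rank(N^{j−1}) − rank(N^j), giving [2, 1, 1]. So we have 1 block(s) of size 3, 1 block(s) of size 1 → block sizes [3, 1]

Assembling the blocks gives a Jordan form
J =
  [3, 1, 0, 0]
  [0, 3, 1, 0]
  [0, 0, 3, 0]
  [0, 0, 0, 3]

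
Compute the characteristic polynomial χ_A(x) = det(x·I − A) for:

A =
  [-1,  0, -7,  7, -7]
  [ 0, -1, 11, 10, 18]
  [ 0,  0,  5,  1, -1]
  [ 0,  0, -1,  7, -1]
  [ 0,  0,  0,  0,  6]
x^5 - 16*x^4 + 73*x^3 - 18*x^2 - 324*x - 216

Expanding det(x·I − A) (e.g. by cofactor expansion or by noting that A is similar to its Jordan form J, which has the same characteristic polynomial as A) gives
  χ_A(x) = x^5 - 16*x^4 + 73*x^3 - 18*x^2 - 324*x - 216
which factors as (x - 6)^3*(x + 1)^2. The eigenvalues (with algebraic multiplicities) are λ = -1 with multiplicity 2, λ = 6 with multiplicity 3.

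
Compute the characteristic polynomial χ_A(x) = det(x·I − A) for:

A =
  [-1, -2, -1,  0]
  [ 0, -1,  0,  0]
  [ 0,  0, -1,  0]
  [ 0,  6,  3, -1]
x^4 + 4*x^3 + 6*x^2 + 4*x + 1

Expanding det(x·I − A) (e.g. by cofactor expansion or by noting that A is similar to its Jordan form J, which has the same characteristic polynomial as A) gives
  χ_A(x) = x^4 + 4*x^3 + 6*x^2 + 4*x + 1
which factors as (x + 1)^4. The eigenvalues (with algebraic multiplicities) are λ = -1 with multiplicity 4.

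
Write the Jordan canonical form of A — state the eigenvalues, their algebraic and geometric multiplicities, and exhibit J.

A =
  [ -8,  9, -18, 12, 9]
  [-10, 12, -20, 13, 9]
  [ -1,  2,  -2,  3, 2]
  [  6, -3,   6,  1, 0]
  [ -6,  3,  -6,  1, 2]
J_1(-2) ⊕ J_1(1) ⊕ J_3(2)

The characteristic polynomial is
  det(x·I − A) = x^5 - 5*x^4 + 4*x^3 + 16*x^2 - 32*x + 16 = (x - 2)^3*(x - 1)*(x + 2)

Eigenvalues and multiplicities (the geometric multiplicity of λ is n − rank(A − λI), which equals the number of Jordan blocks for λ):
  λ = -2: algebraic multiplicity = 1, geometric multiplicity = 1
  λ = 1: algebraic multiplicity = 1, geometric multiplicity = 1
  λ = 2: algebraic multiplicity = 3, geometric multiplicity = 1

Determining the block sizes for each eigenvalue:
  λ = -2: one block (gm = 1), so the single block has size am = 1 → block sizes [1]
  λ = 1: one block (gm = 1), so the single block has size am = 1 → block sizes [1]
  λ = 2: one block (gm = 1), so the single block has size am = 3 → block sizes [3]

Assembling the blocks gives a Jordan form
J =
  [-2, 0, 0, 0, 0]
  [ 0, 1, 0, 0, 0]
  [ 0, 0, 2, 1, 0]
  [ 0, 0, 0, 2, 1]
  [ 0, 0, 0, 0, 2]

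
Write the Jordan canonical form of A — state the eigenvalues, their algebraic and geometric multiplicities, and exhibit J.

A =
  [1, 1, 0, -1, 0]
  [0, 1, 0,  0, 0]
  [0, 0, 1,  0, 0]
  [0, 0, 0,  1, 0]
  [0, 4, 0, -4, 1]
J_2(1) ⊕ J_1(1) ⊕ J_1(1) ⊕ J_1(1)

The characteristic polynomial is
  det(x·I − A) = x^5 - 5*x^4 + 10*x^3 - 10*x^2 + 5*x - 1 = (x - 1)^5

Eigenvalues and multiplicities (the geometric multiplicity of λ is n − rank(A − λI), which equals the number of Jordan blocks for λ):
  λ = 1: algebraic multiplicity = 5, geometric multiplicity = 4

Determining the block sizes for each eigenvalue:
  λ = 1: 4 blocks summing to 5 forces exactly one block of size 2 and the rest size 1 → block sizes [2, 1, 1, 1]

Assembling the blocks gives a Jordan form
J =
  [1, 1, 0, 0, 0]
  [0, 1, 0, 0, 0]
  [0, 0, 1, 0, 0]
  [0, 0, 0, 1, 0]
  [0, 0, 0, 0, 1]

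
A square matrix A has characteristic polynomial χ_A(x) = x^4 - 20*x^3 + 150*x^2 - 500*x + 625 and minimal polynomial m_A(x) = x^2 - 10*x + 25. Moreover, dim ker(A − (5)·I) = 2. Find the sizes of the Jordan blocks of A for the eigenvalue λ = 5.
Block sizes for λ = 5: [2, 2]

Step 1 — from the characteristic polynomial, algebraic multiplicity of λ = 5 is 4. From dim ker(A − (5)·I) = 2, there are exactly 2 Jordan blocks for λ = 5.
Step 2 — from the minimal polynomial, the factor (x − 5)^2 tells us the largest block for λ = 5 has size 2.
Step 3 — with total size 4, 2 blocks, and largest block 2, the block sizes (in nonincreasing order) are [2, 2].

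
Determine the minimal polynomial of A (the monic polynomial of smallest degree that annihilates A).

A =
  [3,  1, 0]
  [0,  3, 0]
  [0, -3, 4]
x^3 - 10*x^2 + 33*x - 36

The characteristic polynomial is χ_A(x) = (x - 4)*(x - 3)^2, so the eigenvalues are known. The minimal polynomial is
  m_A(x) = Π_λ (x − λ)^{k_λ}
where k_λ is the size of the *largest* Jordan block for λ (equivalently, the smallest k with (A − λI)^k v = 0 for every generalised eigenvector v of λ).

  λ = 3: largest Jordan block has size 2, contributing (x − 3)^2
  λ = 4: largest Jordan block has size 1, contributing (x − 4)

So m_A(x) = (x - 4)*(x - 3)^2 = x^3 - 10*x^2 + 33*x - 36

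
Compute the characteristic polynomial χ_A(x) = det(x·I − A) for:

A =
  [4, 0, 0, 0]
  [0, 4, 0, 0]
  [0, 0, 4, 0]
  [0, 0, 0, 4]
x^4 - 16*x^3 + 96*x^2 - 256*x + 256

Expanding det(x·I − A) (e.g. by cofactor expansion or by noting that A is similar to its Jordan form J, which has the same characteristic polynomial as A) gives
  χ_A(x) = x^4 - 16*x^3 + 96*x^2 - 256*x + 256
which factors as (x - 4)^4. The eigenvalues (with algebraic multiplicities) are λ = 4 with multiplicity 4.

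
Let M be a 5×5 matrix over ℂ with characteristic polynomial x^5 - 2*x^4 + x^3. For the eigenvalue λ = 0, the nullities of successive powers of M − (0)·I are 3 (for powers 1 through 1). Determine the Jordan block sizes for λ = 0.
Block sizes for λ = 0: [1, 1, 1]

From the dimensions of kernels of powers, the number of Jordan blocks of size at least j is d_j − d_{j−1} where d_j = dim ker(N^j) (with d_0 = 0). Computing the differences gives [3].
The number of blocks of size exactly k is (#blocks of size ≥ k) − (#blocks of size ≥ k + 1), so the partition is: 3 block(s) of size 1.
In nonincreasing order the block sizes are [1, 1, 1].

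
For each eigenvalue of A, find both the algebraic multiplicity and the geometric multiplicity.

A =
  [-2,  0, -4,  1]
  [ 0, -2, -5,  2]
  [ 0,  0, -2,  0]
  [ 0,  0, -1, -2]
λ = -2: alg = 4, geom = 2

Step 1 — factor the characteristic polynomial to read off the algebraic multiplicities:
  χ_A(x) = (x + 2)^4

Step 2 — compute geometric multiplicities via the rank-nullity identity g(λ) = n − rank(A − λI):
  rank(A − (-2)·I) = 2, so dim ker(A − (-2)·I) = n − 2 = 2

Summary:
  λ = -2: algebraic multiplicity = 4, geometric multiplicity = 2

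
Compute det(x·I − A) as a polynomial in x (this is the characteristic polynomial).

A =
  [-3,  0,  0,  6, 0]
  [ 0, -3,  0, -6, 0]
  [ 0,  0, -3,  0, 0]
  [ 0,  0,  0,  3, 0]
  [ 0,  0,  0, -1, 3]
x^5 + 3*x^4 - 18*x^3 - 54*x^2 + 81*x + 243

Expanding det(x·I − A) (e.g. by cofactor expansion or by noting that A is similar to its Jordan form J, which has the same characteristic polynomial as A) gives
  χ_A(x) = x^5 + 3*x^4 - 18*x^3 - 54*x^2 + 81*x + 243
which factors as (x - 3)^2*(x + 3)^3. The eigenvalues (with algebraic multiplicities) are λ = -3 with multiplicity 3, λ = 3 with multiplicity 2.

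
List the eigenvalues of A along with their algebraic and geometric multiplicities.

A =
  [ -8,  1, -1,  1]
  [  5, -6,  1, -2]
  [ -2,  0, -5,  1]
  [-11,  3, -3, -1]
λ = -5: alg = 4, geom = 2

Step 1 — factor the characteristic polynomial to read off the algebraic multiplicities:
  χ_A(x) = (x + 5)^4

Step 2 — compute geometric multiplicities via the rank-nullity identity g(λ) = n − rank(A − λI):
  rank(A − (-5)·I) = 2, so dim ker(A − (-5)·I) = n − 2 = 2

Summary:
  λ = -5: algebraic multiplicity = 4, geometric multiplicity = 2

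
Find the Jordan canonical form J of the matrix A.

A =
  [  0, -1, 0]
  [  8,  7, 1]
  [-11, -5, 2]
J_3(3)

The characteristic polynomial is
  det(x·I − A) = x^3 - 9*x^2 + 27*x - 27 = (x - 3)^3

Eigenvalues and multiplicities (the geometric multiplicity of λ is n − rank(A − λI), which equals the number of Jordan blocks for λ):
  λ = 3: algebraic multiplicity = 3, geometric multiplicity = 1

Determining the block sizes for each eigenvalue:
  λ = 3: one block (gm = 1), so the single block has size am = 3 → block sizes [3]

Assembling the blocks gives a Jordan form
J =
  [3, 1, 0]
  [0, 3, 1]
  [0, 0, 3]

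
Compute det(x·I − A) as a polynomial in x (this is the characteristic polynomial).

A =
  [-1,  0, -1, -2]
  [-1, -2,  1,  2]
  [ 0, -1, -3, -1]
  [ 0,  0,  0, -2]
x^4 + 8*x^3 + 24*x^2 + 32*x + 16

Expanding det(x·I − A) (e.g. by cofactor expansion or by noting that A is similar to its Jordan form J, which has the same characteristic polynomial as A) gives
  χ_A(x) = x^4 + 8*x^3 + 24*x^2 + 32*x + 16
which factors as (x + 2)^4. The eigenvalues (with algebraic multiplicities) are λ = -2 with multiplicity 4.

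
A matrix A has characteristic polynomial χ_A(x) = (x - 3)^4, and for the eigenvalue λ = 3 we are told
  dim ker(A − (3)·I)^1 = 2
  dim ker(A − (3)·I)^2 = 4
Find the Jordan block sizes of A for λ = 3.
Block sizes for λ = 3: [2, 2]

From the dimensions of kernels of powers, the number of Jordan blocks of size at least j is d_j − d_{j−1} where d_j = dim ker(N^j) (with d_0 = 0). Computing the differences gives [2, 2].
The number of blocks of size exactly k is (#blocks of size ≥ k) − (#blocks of size ≥ k + 1), so the partition is: 2 block(s) of size 2.
In nonincreasing order the block sizes are [2, 2].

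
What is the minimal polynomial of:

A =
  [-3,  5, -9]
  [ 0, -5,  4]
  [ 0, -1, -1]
x^3 + 9*x^2 + 27*x + 27

The characteristic polynomial is χ_A(x) = (x + 3)^3, so the eigenvalues are known. The minimal polynomial is
  m_A(x) = Π_λ (x − λ)^{k_λ}
where k_λ is the size of the *largest* Jordan block for λ (equivalently, the smallest k with (A − λI)^k v = 0 for every generalised eigenvector v of λ).

  λ = -3: largest Jordan block has size 3, contributing (x + 3)^3

So m_A(x) = (x + 3)^3 = x^3 + 9*x^2 + 27*x + 27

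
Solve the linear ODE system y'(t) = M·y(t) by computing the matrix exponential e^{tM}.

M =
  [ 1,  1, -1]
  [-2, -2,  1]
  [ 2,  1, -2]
e^{tM} =
  [2*t*exp(-t) + exp(-t), t*exp(-t), -t*exp(-t)]
  [-2*t*exp(-t), -t*exp(-t) + exp(-t), t*exp(-t)]
  [2*t*exp(-t), t*exp(-t), -t*exp(-t) + exp(-t)]

Strategy: write M = P · J · P⁻¹ where J is a Jordan canonical form, so e^{tM} = P · e^{tJ} · P⁻¹, and e^{tJ} can be computed block-by-block.

M has Jordan form
J =
  [-1,  1,  0]
  [ 0, -1,  0]
  [ 0,  0, -1]
(up to reordering of blocks).

Per-block formulas:
  For a 2×2 Jordan block J_2(-1): exp(t · J_2(-1)) = e^(-1t)·(I + t·N), where N is the 2×2 nilpotent shift.
  For a 1×1 block at λ = -1: exp(t · [-1]) = [e^(-1t)].

After assembling e^{tJ} and conjugating by P, we get:

e^{tM} =
  [2*t*exp(-t) + exp(-t), t*exp(-t), -t*exp(-t)]
  [-2*t*exp(-t), -t*exp(-t) + exp(-t), t*exp(-t)]
  [2*t*exp(-t), t*exp(-t), -t*exp(-t) + exp(-t)]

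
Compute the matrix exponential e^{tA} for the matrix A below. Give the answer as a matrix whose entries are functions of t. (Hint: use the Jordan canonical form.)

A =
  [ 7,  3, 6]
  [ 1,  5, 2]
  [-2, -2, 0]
e^{tA} =
  [3*t*exp(4*t) + exp(4*t), 3*t*exp(4*t), 6*t*exp(4*t)]
  [t*exp(4*t), t*exp(4*t) + exp(4*t), 2*t*exp(4*t)]
  [-2*t*exp(4*t), -2*t*exp(4*t), -4*t*exp(4*t) + exp(4*t)]

Strategy: write A = P · J · P⁻¹ where J is a Jordan canonical form, so e^{tA} = P · e^{tJ} · P⁻¹, and e^{tJ} can be computed block-by-block.

A has Jordan form
J =
  [4, 1, 0]
  [0, 4, 0]
  [0, 0, 4]
(up to reordering of blocks).

Per-block formulas:
  For a 2×2 Jordan block J_2(4): exp(t · J_2(4)) = e^(4t)·(I + t·N), where N is the 2×2 nilpotent shift.
  For a 1×1 block at λ = 4: exp(t · [4]) = [e^(4t)].

After assembling e^{tJ} and conjugating by P, we get:

e^{tA} =
  [3*t*exp(4*t) + exp(4*t), 3*t*exp(4*t), 6*t*exp(4*t)]
  [t*exp(4*t), t*exp(4*t) + exp(4*t), 2*t*exp(4*t)]
  [-2*t*exp(4*t), -2*t*exp(4*t), -4*t*exp(4*t) + exp(4*t)]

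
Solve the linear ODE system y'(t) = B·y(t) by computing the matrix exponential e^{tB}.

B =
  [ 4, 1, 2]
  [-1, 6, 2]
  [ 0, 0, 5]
e^{tB} =
  [-t*exp(5*t) + exp(5*t), t*exp(5*t), 2*t*exp(5*t)]
  [-t*exp(5*t), t*exp(5*t) + exp(5*t), 2*t*exp(5*t)]
  [0, 0, exp(5*t)]

Strategy: write B = P · J · P⁻¹ where J is a Jordan canonical form, so e^{tB} = P · e^{tJ} · P⁻¹, and e^{tJ} can be computed block-by-block.

B has Jordan form
J =
  [5, 1, 0]
  [0, 5, 0]
  [0, 0, 5]
(up to reordering of blocks).

Per-block formulas:
  For a 1×1 block at λ = 5: exp(t · [5]) = [e^(5t)].
  For a 2×2 Jordan block J_2(5): exp(t · J_2(5)) = e^(5t)·(I + t·N), where N is the 2×2 nilpotent shift.

After assembling e^{tJ} and conjugating by P, we get:

e^{tB} =
  [-t*exp(5*t) + exp(5*t), t*exp(5*t), 2*t*exp(5*t)]
  [-t*exp(5*t), t*exp(5*t) + exp(5*t), 2*t*exp(5*t)]
  [0, 0, exp(5*t)]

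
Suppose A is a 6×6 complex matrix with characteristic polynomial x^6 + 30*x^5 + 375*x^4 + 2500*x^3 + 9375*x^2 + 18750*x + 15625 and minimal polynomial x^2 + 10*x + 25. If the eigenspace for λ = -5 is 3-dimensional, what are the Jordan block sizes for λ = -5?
Block sizes for λ = -5: [2, 2, 2]

Step 1 — from the characteristic polynomial, algebraic multiplicity of λ = -5 is 6. From dim ker(A − (-5)·I) = 3, there are exactly 3 Jordan blocks for λ = -5.
Step 2 — from the minimal polynomial, the factor (x + 5)^2 tells us the largest block for λ = -5 has size 2.
Step 3 — with total size 6, 3 blocks, and largest block 2, the block sizes (in nonincreasing order) are [2, 2, 2].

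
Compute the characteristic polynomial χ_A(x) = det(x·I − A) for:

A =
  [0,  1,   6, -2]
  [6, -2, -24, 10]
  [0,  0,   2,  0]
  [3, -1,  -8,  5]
x^4 - 5*x^3 + 6*x^2

Expanding det(x·I − A) (e.g. by cofactor expansion or by noting that A is similar to its Jordan form J, which has the same characteristic polynomial as A) gives
  χ_A(x) = x^4 - 5*x^3 + 6*x^2
which factors as x^2*(x - 3)*(x - 2). The eigenvalues (with algebraic multiplicities) are λ = 0 with multiplicity 2, λ = 2 with multiplicity 1, λ = 3 with multiplicity 1.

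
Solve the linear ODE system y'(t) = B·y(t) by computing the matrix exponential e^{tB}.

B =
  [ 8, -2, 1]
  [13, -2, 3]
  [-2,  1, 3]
e^{tB} =
  [-3*t^2*exp(3*t)/2 + 5*t*exp(3*t) + exp(3*t), t^2*exp(3*t)/2 - 2*t*exp(3*t), -t^2*exp(3*t)/2 + t*exp(3*t)]
  [-3*t^2*exp(3*t) + 13*t*exp(3*t), t^2*exp(3*t) - 5*t*exp(3*t) + exp(3*t), -t^2*exp(3*t) + 3*t*exp(3*t)]
  [3*t^2*exp(3*t)/2 - 2*t*exp(3*t), -t^2*exp(3*t)/2 + t*exp(3*t), t^2*exp(3*t)/2 + exp(3*t)]

Strategy: write B = P · J · P⁻¹ where J is a Jordan canonical form, so e^{tB} = P · e^{tJ} · P⁻¹, and e^{tJ} can be computed block-by-block.

B has Jordan form
J =
  [3, 1, 0]
  [0, 3, 1]
  [0, 0, 3]
(up to reordering of blocks).

Per-block formulas:
  For a 3×3 Jordan block J_3(3): exp(t · J_3(3)) = e^(3t)·(I + t·N + (t^2/2)·N^2), where N is the 3×3 nilpotent shift.

After assembling e^{tJ} and conjugating by P, we get:

e^{tB} =
  [-3*t^2*exp(3*t)/2 + 5*t*exp(3*t) + exp(3*t), t^2*exp(3*t)/2 - 2*t*exp(3*t), -t^2*exp(3*t)/2 + t*exp(3*t)]
  [-3*t^2*exp(3*t) + 13*t*exp(3*t), t^2*exp(3*t) - 5*t*exp(3*t) + exp(3*t), -t^2*exp(3*t) + 3*t*exp(3*t)]
  [3*t^2*exp(3*t)/2 - 2*t*exp(3*t), -t^2*exp(3*t)/2 + t*exp(3*t), t^2*exp(3*t)/2 + exp(3*t)]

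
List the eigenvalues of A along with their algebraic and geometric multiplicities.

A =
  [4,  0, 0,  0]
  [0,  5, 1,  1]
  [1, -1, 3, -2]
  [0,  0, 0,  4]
λ = 4: alg = 4, geom = 2

Step 1 — factor the characteristic polynomial to read off the algebraic multiplicities:
  χ_A(x) = (x - 4)^4

Step 2 — compute geometric multiplicities via the rank-nullity identity g(λ) = n − rank(A − λI):
  rank(A − (4)·I) = 2, so dim ker(A − (4)·I) = n − 2 = 2

Summary:
  λ = 4: algebraic multiplicity = 4, geometric multiplicity = 2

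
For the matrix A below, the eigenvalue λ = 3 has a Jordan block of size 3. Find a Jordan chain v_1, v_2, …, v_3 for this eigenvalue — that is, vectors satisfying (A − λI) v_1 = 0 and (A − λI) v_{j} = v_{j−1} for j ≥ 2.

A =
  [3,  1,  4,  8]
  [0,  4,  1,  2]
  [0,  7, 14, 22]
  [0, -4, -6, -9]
A Jordan chain for λ = 3 of length 3:
v_1 = (-3, 0, -4, 2)ᵀ
v_2 = (1, 1, 7, -4)ᵀ
v_3 = (0, 1, 0, 0)ᵀ

Let N = A − (3)·I. We want v_3 with N^3 v_3 = 0 but N^2 v_3 ≠ 0; then v_{j-1} := N · v_j for j = 3, …, 2.

Pick v_3 = (0, 1, 0, 0)ᵀ.
Then v_2 = N · v_3 = (1, 1, 7, -4)ᵀ.
Then v_1 = N · v_2 = (-3, 0, -4, 2)ᵀ.

Sanity check: (A − (3)·I) v_1 = (0, 0, 0, 0)ᵀ = 0. ✓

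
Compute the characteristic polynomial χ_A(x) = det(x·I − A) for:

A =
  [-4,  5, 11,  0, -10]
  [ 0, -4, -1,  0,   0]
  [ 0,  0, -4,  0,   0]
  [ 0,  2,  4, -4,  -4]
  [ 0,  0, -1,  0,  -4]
x^5 + 20*x^4 + 160*x^3 + 640*x^2 + 1280*x + 1024

Expanding det(x·I − A) (e.g. by cofactor expansion or by noting that A is similar to its Jordan form J, which has the same characteristic polynomial as A) gives
  χ_A(x) = x^5 + 20*x^4 + 160*x^3 + 640*x^2 + 1280*x + 1024
which factors as (x + 4)^5. The eigenvalues (with algebraic multiplicities) are λ = -4 with multiplicity 5.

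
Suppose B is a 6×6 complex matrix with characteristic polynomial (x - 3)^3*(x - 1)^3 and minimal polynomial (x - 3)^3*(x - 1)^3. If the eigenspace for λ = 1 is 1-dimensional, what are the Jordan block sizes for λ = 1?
Block sizes for λ = 1: [3]

Step 1 — from the characteristic polynomial, algebraic multiplicity of λ = 1 is 3. From dim ker(B − (1)·I) = 1, there are exactly 1 Jordan blocks for λ = 1.
Step 2 — from the minimal polynomial, the factor (x − 1)^3 tells us the largest block for λ = 1 has size 3.
Step 3 — with total size 3, 1 blocks, and largest block 3, the block sizes (in nonincreasing order) are [3].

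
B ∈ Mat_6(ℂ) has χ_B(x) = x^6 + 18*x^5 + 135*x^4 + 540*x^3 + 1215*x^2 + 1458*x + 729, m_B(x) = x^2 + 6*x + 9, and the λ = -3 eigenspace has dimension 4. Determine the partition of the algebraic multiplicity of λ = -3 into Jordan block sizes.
Block sizes for λ = -3: [2, 2, 1, 1]

Step 1 — from the characteristic polynomial, algebraic multiplicity of λ = -3 is 6. From dim ker(B − (-3)·I) = 4, there are exactly 4 Jordan blocks for λ = -3.
Step 2 — from the minimal polynomial, the factor (x + 3)^2 tells us the largest block for λ = -3 has size 2.
Step 3 — with total size 6, 4 blocks, and largest block 2, the block sizes (in nonincreasing order) are [2, 2, 1, 1].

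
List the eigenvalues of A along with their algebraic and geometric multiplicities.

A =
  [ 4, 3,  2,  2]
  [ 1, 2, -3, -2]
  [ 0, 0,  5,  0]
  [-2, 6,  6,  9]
λ = 5: alg = 4, geom = 2

Step 1 — factor the characteristic polynomial to read off the algebraic multiplicities:
  χ_A(x) = (x - 5)^4

Step 2 — compute geometric multiplicities via the rank-nullity identity g(λ) = n − rank(A − λI):
  rank(A − (5)·I) = 2, so dim ker(A − (5)·I) = n − 2 = 2

Summary:
  λ = 5: algebraic multiplicity = 4, geometric multiplicity = 2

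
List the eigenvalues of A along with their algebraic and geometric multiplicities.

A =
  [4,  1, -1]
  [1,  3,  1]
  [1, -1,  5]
λ = 4: alg = 3, geom = 1

Step 1 — factor the characteristic polynomial to read off the algebraic multiplicities:
  χ_A(x) = (x - 4)^3

Step 2 — compute geometric multiplicities via the rank-nullity identity g(λ) = n − rank(A − λI):
  rank(A − (4)·I) = 2, so dim ker(A − (4)·I) = n − 2 = 1

Summary:
  λ = 4: algebraic multiplicity = 3, geometric multiplicity = 1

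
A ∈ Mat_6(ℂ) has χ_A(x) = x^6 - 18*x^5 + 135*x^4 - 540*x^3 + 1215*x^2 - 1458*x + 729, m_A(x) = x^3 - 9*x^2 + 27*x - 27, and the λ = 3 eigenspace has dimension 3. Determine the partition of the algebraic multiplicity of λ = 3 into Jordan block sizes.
Block sizes for λ = 3: [3, 2, 1]

Step 1 — from the characteristic polynomial, algebraic multiplicity of λ = 3 is 6. From dim ker(A − (3)·I) = 3, there are exactly 3 Jordan blocks for λ = 3.
Step 2 — from the minimal polynomial, the factor (x − 3)^3 tells us the largest block for λ = 3 has size 3.
Step 3 — with total size 6, 3 blocks, and largest block 3, the block sizes (in nonincreasing order) are [3, 2, 1].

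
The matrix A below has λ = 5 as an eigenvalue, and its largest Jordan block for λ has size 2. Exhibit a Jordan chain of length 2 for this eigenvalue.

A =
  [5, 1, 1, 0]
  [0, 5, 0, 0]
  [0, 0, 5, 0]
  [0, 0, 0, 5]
A Jordan chain for λ = 5 of length 2:
v_1 = (1, 0, 0, 0)ᵀ
v_2 = (0, 1, 0, 0)ᵀ

Let N = A − (5)·I. We want v_2 with N^2 v_2 = 0 but N^1 v_2 ≠ 0; then v_{j-1} := N · v_j for j = 2, …, 2.

Pick v_2 = (0, 1, 0, 0)ᵀ.
Then v_1 = N · v_2 = (1, 0, 0, 0)ᵀ.

Sanity check: (A − (5)·I) v_1 = (0, 0, 0, 0)ᵀ = 0. ✓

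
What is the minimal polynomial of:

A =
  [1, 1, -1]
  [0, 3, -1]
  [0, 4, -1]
x^3 - 3*x^2 + 3*x - 1

The characteristic polynomial is χ_A(x) = (x - 1)^3, so the eigenvalues are known. The minimal polynomial is
  m_A(x) = Π_λ (x − λ)^{k_λ}
where k_λ is the size of the *largest* Jordan block for λ (equivalently, the smallest k with (A − λI)^k v = 0 for every generalised eigenvector v of λ).

  λ = 1: largest Jordan block has size 3, contributing (x − 1)^3

So m_A(x) = (x - 1)^3 = x^3 - 3*x^2 + 3*x - 1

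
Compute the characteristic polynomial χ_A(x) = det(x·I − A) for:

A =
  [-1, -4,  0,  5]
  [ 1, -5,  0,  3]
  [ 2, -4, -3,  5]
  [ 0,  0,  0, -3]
x^4 + 12*x^3 + 54*x^2 + 108*x + 81

Expanding det(x·I − A) (e.g. by cofactor expansion or by noting that A is similar to its Jordan form J, which has the same characteristic polynomial as A) gives
  χ_A(x) = x^4 + 12*x^3 + 54*x^2 + 108*x + 81
which factors as (x + 3)^4. The eigenvalues (with algebraic multiplicities) are λ = -3 with multiplicity 4.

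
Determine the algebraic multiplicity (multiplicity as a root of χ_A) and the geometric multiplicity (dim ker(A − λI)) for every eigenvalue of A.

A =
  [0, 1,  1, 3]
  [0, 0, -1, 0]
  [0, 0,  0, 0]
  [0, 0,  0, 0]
λ = 0: alg = 4, geom = 2

Step 1 — factor the characteristic polynomial to read off the algebraic multiplicities:
  χ_A(x) = x^4

Step 2 — compute geometric multiplicities via the rank-nullity identity g(λ) = n − rank(A − λI):
  rank(A − (0)·I) = 2, so dim ker(A − (0)·I) = n − 2 = 2

Summary:
  λ = 0: algebraic multiplicity = 4, geometric multiplicity = 2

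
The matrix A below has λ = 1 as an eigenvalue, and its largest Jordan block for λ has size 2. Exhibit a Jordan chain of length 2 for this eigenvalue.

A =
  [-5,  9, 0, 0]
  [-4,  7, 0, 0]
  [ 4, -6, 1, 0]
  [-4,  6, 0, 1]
A Jordan chain for λ = 1 of length 2:
v_1 = (-6, -4, 4, -4)ᵀ
v_2 = (1, 0, 0, 0)ᵀ

Let N = A − (1)·I. We want v_2 with N^2 v_2 = 0 but N^1 v_2 ≠ 0; then v_{j-1} := N · v_j for j = 2, …, 2.

Pick v_2 = (1, 0, 0, 0)ᵀ.
Then v_1 = N · v_2 = (-6, -4, 4, -4)ᵀ.

Sanity check: (A − (1)·I) v_1 = (0, 0, 0, 0)ᵀ = 0. ✓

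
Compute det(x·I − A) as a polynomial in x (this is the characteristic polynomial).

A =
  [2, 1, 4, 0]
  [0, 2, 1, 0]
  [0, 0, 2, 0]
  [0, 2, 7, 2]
x^4 - 8*x^3 + 24*x^2 - 32*x + 16

Expanding det(x·I − A) (e.g. by cofactor expansion or by noting that A is similar to its Jordan form J, which has the same characteristic polynomial as A) gives
  χ_A(x) = x^4 - 8*x^3 + 24*x^2 - 32*x + 16
which factors as (x - 2)^4. The eigenvalues (with algebraic multiplicities) are λ = 2 with multiplicity 4.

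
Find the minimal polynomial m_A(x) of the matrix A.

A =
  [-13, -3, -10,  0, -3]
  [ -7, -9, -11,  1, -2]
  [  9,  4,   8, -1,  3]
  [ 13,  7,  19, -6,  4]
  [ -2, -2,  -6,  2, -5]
x^3 + 15*x^2 + 75*x + 125

The characteristic polynomial is χ_A(x) = (x + 5)^5, so the eigenvalues are known. The minimal polynomial is
  m_A(x) = Π_λ (x − λ)^{k_λ}
where k_λ is the size of the *largest* Jordan block for λ (equivalently, the smallest k with (A − λI)^k v = 0 for every generalised eigenvector v of λ).

  λ = -5: largest Jordan block has size 3, contributing (x + 5)^3

So m_A(x) = (x + 5)^3 = x^3 + 15*x^2 + 75*x + 125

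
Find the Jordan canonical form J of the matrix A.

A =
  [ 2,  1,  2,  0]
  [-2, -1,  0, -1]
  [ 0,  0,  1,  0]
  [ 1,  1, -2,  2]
J_3(1) ⊕ J_1(1)

The characteristic polynomial is
  det(x·I − A) = x^4 - 4*x^3 + 6*x^2 - 4*x + 1 = (x - 1)^4

Eigenvalues and multiplicities (the geometric multiplicity of λ is n − rank(A − λI), which equals the number of Jordan blocks for λ):
  λ = 1: algebraic multiplicity = 4, geometric multiplicity = 2

Determining the block sizes for each eigenvalue:
  λ = 1: with am = 4 and gm = 2, the partition is not yet determined (e.g. several partitions of 4 into 2 parts exist). Let N = A − (1)·I. Computing rank(N^1) = 2, rank(N^2) = 1, rank(N^3) = 0; the number of blocks of size ≥ j is rank(N^{j−1}) − rank(N^j), giving [2, 1, 1]. So we have 1 block(s) of size 3, 1 block(s) of size 1 → block sizes [3, 1]

Assembling the blocks gives a Jordan form
J =
  [1, 1, 0, 0]
  [0, 1, 1, 0]
  [0, 0, 1, 0]
  [0, 0, 0, 1]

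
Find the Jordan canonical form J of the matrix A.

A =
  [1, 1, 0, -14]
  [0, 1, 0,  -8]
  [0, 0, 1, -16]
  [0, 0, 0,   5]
J_2(1) ⊕ J_1(1) ⊕ J_1(5)

The characteristic polynomial is
  det(x·I − A) = x^4 - 8*x^3 + 18*x^2 - 16*x + 5 = (x - 5)*(x - 1)^3

Eigenvalues and multiplicities (the geometric multiplicity of λ is n − rank(A − λI), which equals the number of Jordan blocks for λ):
  λ = 1: algebraic multiplicity = 3, geometric multiplicity = 2
  λ = 5: algebraic multiplicity = 1, geometric multiplicity = 1

Determining the block sizes for each eigenvalue:
  λ = 1: 2 blocks summing to 3 forces exactly one block of size 2 and the rest size 1 → block sizes [2, 1]
  λ = 5: one block (gm = 1), so the single block has size am = 1 → block sizes [1]

Assembling the blocks gives a Jordan form
J =
  [1, 1, 0, 0]
  [0, 1, 0, 0]
  [0, 0, 1, 0]
  [0, 0, 0, 5]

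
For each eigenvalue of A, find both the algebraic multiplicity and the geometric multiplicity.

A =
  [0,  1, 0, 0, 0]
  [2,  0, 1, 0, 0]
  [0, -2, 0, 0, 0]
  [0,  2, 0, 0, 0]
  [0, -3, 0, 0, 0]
λ = 0: alg = 5, geom = 3

Step 1 — factor the characteristic polynomial to read off the algebraic multiplicities:
  χ_A(x) = x^5

Step 2 — compute geometric multiplicities via the rank-nullity identity g(λ) = n − rank(A − λI):
  rank(A − (0)·I) = 2, so dim ker(A − (0)·I) = n − 2 = 3

Summary:
  λ = 0: algebraic multiplicity = 5, geometric multiplicity = 3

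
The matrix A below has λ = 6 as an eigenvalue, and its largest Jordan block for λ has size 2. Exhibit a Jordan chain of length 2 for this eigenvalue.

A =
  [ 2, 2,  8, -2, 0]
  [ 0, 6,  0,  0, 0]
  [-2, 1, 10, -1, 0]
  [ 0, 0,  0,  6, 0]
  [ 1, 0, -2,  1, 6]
A Jordan chain for λ = 6 of length 2:
v_1 = (-4, 0, -2, 0, 1)ᵀ
v_2 = (1, 0, 0, 0, 0)ᵀ

Let N = A − (6)·I. We want v_2 with N^2 v_2 = 0 but N^1 v_2 ≠ 0; then v_{j-1} := N · v_j for j = 2, …, 2.

Pick v_2 = (1, 0, 0, 0, 0)ᵀ.
Then v_1 = N · v_2 = (-4, 0, -2, 0, 1)ᵀ.

Sanity check: (A − (6)·I) v_1 = (0, 0, 0, 0, 0)ᵀ = 0. ✓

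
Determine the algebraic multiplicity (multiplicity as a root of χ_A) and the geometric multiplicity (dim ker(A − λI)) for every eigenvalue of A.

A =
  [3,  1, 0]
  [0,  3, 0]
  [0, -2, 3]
λ = 3: alg = 3, geom = 2

Step 1 — factor the characteristic polynomial to read off the algebraic multiplicities:
  χ_A(x) = (x - 3)^3

Step 2 — compute geometric multiplicities via the rank-nullity identity g(λ) = n − rank(A − λI):
  rank(A − (3)·I) = 1, so dim ker(A − (3)·I) = n − 1 = 2

Summary:
  λ = 3: algebraic multiplicity = 3, geometric multiplicity = 2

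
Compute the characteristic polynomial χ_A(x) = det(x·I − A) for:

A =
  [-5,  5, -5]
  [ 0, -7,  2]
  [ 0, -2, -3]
x^3 + 15*x^2 + 75*x + 125

Expanding det(x·I − A) (e.g. by cofactor expansion or by noting that A is similar to its Jordan form J, which has the same characteristic polynomial as A) gives
  χ_A(x) = x^3 + 15*x^2 + 75*x + 125
which factors as (x + 5)^3. The eigenvalues (with algebraic multiplicities) are λ = -5 with multiplicity 3.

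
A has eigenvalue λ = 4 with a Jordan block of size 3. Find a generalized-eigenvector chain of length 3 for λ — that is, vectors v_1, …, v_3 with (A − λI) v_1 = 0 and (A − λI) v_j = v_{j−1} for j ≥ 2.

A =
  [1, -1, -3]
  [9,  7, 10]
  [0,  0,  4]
A Jordan chain for λ = 4 of length 3:
v_1 = (-1, 3, 0)ᵀ
v_2 = (-3, 10, 0)ᵀ
v_3 = (0, 0, 1)ᵀ

Let N = A − (4)·I. We want v_3 with N^3 v_3 = 0 but N^2 v_3 ≠ 0; then v_{j-1} := N · v_j for j = 3, …, 2.

Pick v_3 = (0, 0, 1)ᵀ.
Then v_2 = N · v_3 = (-3, 10, 0)ᵀ.
Then v_1 = N · v_2 = (-1, 3, 0)ᵀ.

Sanity check: (A − (4)·I) v_1 = (0, 0, 0)ᵀ = 0. ✓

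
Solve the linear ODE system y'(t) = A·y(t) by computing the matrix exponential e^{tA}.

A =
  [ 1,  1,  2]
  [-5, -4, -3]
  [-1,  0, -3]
e^{tA} =
  [t^2*exp(-2*t) + 3*t*exp(-2*t) + exp(-2*t), t^2*exp(-2*t)/2 + t*exp(-2*t), t^2*exp(-2*t)/2 + 2*t*exp(-2*t)]
  [-t^2*exp(-2*t) - 5*t*exp(-2*t), -t^2*exp(-2*t)/2 - 2*t*exp(-2*t) + exp(-2*t), -t^2*exp(-2*t)/2 - 3*t*exp(-2*t)]
  [-t^2*exp(-2*t) - t*exp(-2*t), -t^2*exp(-2*t)/2, -t^2*exp(-2*t)/2 - t*exp(-2*t) + exp(-2*t)]

Strategy: write A = P · J · P⁻¹ where J is a Jordan canonical form, so e^{tA} = P · e^{tJ} · P⁻¹, and e^{tJ} can be computed block-by-block.

A has Jordan form
J =
  [-2,  1,  0]
  [ 0, -2,  1]
  [ 0,  0, -2]
(up to reordering of blocks).

Per-block formulas:
  For a 3×3 Jordan block J_3(-2): exp(t · J_3(-2)) = e^(-2t)·(I + t·N + (t^2/2)·N^2), where N is the 3×3 nilpotent shift.

After assembling e^{tJ} and conjugating by P, we get:

e^{tA} =
  [t^2*exp(-2*t) + 3*t*exp(-2*t) + exp(-2*t), t^2*exp(-2*t)/2 + t*exp(-2*t), t^2*exp(-2*t)/2 + 2*t*exp(-2*t)]
  [-t^2*exp(-2*t) - 5*t*exp(-2*t), -t^2*exp(-2*t)/2 - 2*t*exp(-2*t) + exp(-2*t), -t^2*exp(-2*t)/2 - 3*t*exp(-2*t)]
  [-t^2*exp(-2*t) - t*exp(-2*t), -t^2*exp(-2*t)/2, -t^2*exp(-2*t)/2 - t*exp(-2*t) + exp(-2*t)]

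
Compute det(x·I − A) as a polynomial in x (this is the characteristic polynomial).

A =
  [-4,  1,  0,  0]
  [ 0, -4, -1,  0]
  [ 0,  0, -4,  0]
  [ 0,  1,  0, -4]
x^4 + 16*x^3 + 96*x^2 + 256*x + 256

Expanding det(x·I − A) (e.g. by cofactor expansion or by noting that A is similar to its Jordan form J, which has the same characteristic polynomial as A) gives
  χ_A(x) = x^4 + 16*x^3 + 96*x^2 + 256*x + 256
which factors as (x + 4)^4. The eigenvalues (with algebraic multiplicities) are λ = -4 with multiplicity 4.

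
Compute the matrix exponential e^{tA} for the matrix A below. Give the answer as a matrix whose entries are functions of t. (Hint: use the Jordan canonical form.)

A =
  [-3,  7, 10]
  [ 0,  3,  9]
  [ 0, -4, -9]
e^{tA} =
  [exp(-3*t), t^2*exp(-3*t) + 7*t*exp(-3*t), 3*t^2*exp(-3*t)/2 + 10*t*exp(-3*t)]
  [0, 6*t*exp(-3*t) + exp(-3*t), 9*t*exp(-3*t)]
  [0, -4*t*exp(-3*t), -6*t*exp(-3*t) + exp(-3*t)]

Strategy: write A = P · J · P⁻¹ where J is a Jordan canonical form, so e^{tA} = P · e^{tJ} · P⁻¹, and e^{tJ} can be computed block-by-block.

A has Jordan form
J =
  [-3,  1,  0]
  [ 0, -3,  1]
  [ 0,  0, -3]
(up to reordering of blocks).

Per-block formulas:
  For a 3×3 Jordan block J_3(-3): exp(t · J_3(-3)) = e^(-3t)·(I + t·N + (t^2/2)·N^2), where N is the 3×3 nilpotent shift.

After assembling e^{tJ} and conjugating by P, we get:

e^{tA} =
  [exp(-3*t), t^2*exp(-3*t) + 7*t*exp(-3*t), 3*t^2*exp(-3*t)/2 + 10*t*exp(-3*t)]
  [0, 6*t*exp(-3*t) + exp(-3*t), 9*t*exp(-3*t)]
  [0, -4*t*exp(-3*t), -6*t*exp(-3*t) + exp(-3*t)]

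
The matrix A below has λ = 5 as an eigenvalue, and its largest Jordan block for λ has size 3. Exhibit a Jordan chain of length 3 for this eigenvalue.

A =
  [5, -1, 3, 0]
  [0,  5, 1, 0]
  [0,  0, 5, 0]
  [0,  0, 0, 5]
A Jordan chain for λ = 5 of length 3:
v_1 = (-1, 0, 0, 0)ᵀ
v_2 = (3, 1, 0, 0)ᵀ
v_3 = (0, 0, 1, 0)ᵀ

Let N = A − (5)·I. We want v_3 with N^3 v_3 = 0 but N^2 v_3 ≠ 0; then v_{j-1} := N · v_j for j = 3, …, 2.

Pick v_3 = (0, 0, 1, 0)ᵀ.
Then v_2 = N · v_3 = (3, 1, 0, 0)ᵀ.
Then v_1 = N · v_2 = (-1, 0, 0, 0)ᵀ.

Sanity check: (A − (5)·I) v_1 = (0, 0, 0, 0)ᵀ = 0. ✓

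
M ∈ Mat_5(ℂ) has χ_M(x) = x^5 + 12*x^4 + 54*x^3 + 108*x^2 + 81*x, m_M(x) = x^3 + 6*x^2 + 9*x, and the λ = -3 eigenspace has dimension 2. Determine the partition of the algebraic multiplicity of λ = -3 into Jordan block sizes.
Block sizes for λ = -3: [2, 2]

Step 1 — from the characteristic polynomial, algebraic multiplicity of λ = -3 is 4. From dim ker(M − (-3)·I) = 2, there are exactly 2 Jordan blocks for λ = -3.
Step 2 — from the minimal polynomial, the factor (x + 3)^2 tells us the largest block for λ = -3 has size 2.
Step 3 — with total size 4, 2 blocks, and largest block 2, the block sizes (in nonincreasing order) are [2, 2].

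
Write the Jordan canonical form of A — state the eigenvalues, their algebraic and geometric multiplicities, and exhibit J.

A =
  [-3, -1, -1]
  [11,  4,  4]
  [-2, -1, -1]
J_3(0)

The characteristic polynomial is
  det(x·I − A) = x^3

Eigenvalues and multiplicities (the geometric multiplicity of λ is n − rank(A − λI), which equals the number of Jordan blocks for λ):
  λ = 0: algebraic multiplicity = 3, geometric multiplicity = 1

Determining the block sizes for each eigenvalue:
  λ = 0: one block (gm = 1), so the single block has size am = 3 → block sizes [3]

Assembling the blocks gives a Jordan form
J =
  [0, 1, 0]
  [0, 0, 1]
  [0, 0, 0]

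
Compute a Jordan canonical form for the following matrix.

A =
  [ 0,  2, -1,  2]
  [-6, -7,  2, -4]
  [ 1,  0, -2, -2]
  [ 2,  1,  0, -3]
J_2(-3) ⊕ J_2(-3)

The characteristic polynomial is
  det(x·I − A) = x^4 + 12*x^3 + 54*x^2 + 108*x + 81 = (x + 3)^4

Eigenvalues and multiplicities (the geometric multiplicity of λ is n − rank(A − λI), which equals the number of Jordan blocks for λ):
  λ = -3: algebraic multiplicity = 4, geometric multiplicity = 2

Determining the block sizes for each eigenvalue:
  λ = -3: with am = 4 and gm = 2, the partition is not yet determined (e.g. several partitions of 4 into 2 parts exist). Let N = A − (-3)·I. Computing rank(N^1) = 2, rank(N^2) = 0; the number of blocks of size ≥ j is rank(N^{j−1}) − rank(N^j), giving [2, 2]. So we have 2 block(s) of size 2 → block sizes [2, 2]

Assembling the blocks gives a Jordan form
J =
  [-3,  1,  0,  0]
  [ 0, -3,  0,  0]
  [ 0,  0, -3,  1]
  [ 0,  0,  0, -3]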